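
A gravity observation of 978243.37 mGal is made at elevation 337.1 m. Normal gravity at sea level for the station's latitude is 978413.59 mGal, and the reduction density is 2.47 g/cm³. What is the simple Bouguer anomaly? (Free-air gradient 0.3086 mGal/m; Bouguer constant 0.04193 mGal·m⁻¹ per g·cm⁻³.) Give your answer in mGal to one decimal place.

-101.1

Free-air correction = 0.3086 × 337.1 = 104.03 mGal
Free-air anomaly = 978243.37 − 978413.59 + (104.03) = -66.19 mGal
Bouguer slab correction = 0.04193 × 2.47 × 337.1 = 34.91 mGal
Simple Bouguer anomaly = -66.19 − (34.91) = -101.10 mGal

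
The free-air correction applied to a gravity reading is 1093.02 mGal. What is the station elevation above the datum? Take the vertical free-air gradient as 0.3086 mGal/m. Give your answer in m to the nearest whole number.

3542

h = 1093.02 / 0.3086 = 3541.87 m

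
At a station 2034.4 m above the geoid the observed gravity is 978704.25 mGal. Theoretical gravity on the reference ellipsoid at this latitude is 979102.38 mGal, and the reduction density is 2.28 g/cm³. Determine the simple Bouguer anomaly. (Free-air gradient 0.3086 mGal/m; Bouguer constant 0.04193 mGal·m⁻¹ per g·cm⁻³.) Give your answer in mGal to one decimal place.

Free-air correction = 0.3086 × 2034.4 = 627.82 mGal
Free-air anomaly = 978704.25 − 979102.38 + (627.82) = 229.69 mGal
Bouguer slab correction = 0.04193 × 2.28 × 2034.4 = 194.49 mGal
Simple Bouguer anomaly = 229.69 − (194.49) = 35.20 mGal

35.2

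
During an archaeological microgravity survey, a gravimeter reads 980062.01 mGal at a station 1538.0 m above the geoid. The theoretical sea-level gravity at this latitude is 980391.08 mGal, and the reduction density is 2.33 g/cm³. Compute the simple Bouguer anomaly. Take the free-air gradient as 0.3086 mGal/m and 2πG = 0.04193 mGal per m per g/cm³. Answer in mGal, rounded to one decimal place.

-4.7

Free-air correction = 0.3086 × 1538.0 = 474.63 mGal
Free-air anomaly = 980062.01 − 980391.08 + (474.63) = 145.56 mGal
Bouguer slab correction = 0.04193 × 2.33 × 1538.0 = 150.26 mGal
Simple Bouguer anomaly = 145.56 − (150.26) = -4.70 mGal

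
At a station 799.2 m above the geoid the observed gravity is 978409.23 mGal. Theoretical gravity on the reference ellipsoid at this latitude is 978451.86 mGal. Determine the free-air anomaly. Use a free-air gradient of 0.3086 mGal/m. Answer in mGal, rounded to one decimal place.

204.0

Free-air correction = 0.3086 × 799.2 = 246.63 mGal
Free-air anomaly = 978409.23 − 978451.86 + (246.63) = 204.00 mGal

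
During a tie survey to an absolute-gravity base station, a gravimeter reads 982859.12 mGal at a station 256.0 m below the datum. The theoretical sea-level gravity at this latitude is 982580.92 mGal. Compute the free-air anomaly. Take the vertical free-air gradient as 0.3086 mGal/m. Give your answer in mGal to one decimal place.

199.2

Free-air correction = 0.3086 × -256.0 = -79.00 mGal
Free-air anomaly = 982859.12 − 982580.92 + (-79.00) = 199.20 mGal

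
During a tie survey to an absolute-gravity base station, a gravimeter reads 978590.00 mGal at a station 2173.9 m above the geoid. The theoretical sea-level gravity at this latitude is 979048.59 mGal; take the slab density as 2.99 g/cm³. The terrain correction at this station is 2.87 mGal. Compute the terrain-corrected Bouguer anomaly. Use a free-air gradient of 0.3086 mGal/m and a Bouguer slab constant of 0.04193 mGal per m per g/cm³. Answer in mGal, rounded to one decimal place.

Free-air correction = 0.3086 × 2173.9 = 670.87 mGal
Free-air anomaly = 978590.00 − 979048.59 + (670.87) = 212.28 mGal
Bouguer slab correction = 0.04193 × 2.99 × 2173.9 = 272.54 mGal
Simple Bouguer anomaly = 212.28 − (272.54) = -60.26 mGal
Complete Bouguer anomaly = -60.26 + 2.87 = -57.39 mGal

-57.4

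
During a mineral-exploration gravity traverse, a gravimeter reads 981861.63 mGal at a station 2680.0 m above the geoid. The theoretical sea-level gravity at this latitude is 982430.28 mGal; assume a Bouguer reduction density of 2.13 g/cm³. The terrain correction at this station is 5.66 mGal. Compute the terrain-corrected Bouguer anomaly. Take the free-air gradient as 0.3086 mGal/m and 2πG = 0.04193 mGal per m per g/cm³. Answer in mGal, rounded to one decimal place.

Free-air correction = 0.3086 × 2680.0 = 827.05 mGal
Free-air anomaly = 981861.63 − 982430.28 + (827.05) = 258.40 mGal
Bouguer slab correction = 0.04193 × 2.13 × 2680.0 = 239.35 mGal
Simple Bouguer anomaly = 258.40 − (239.35) = 19.05 mGal
Complete Bouguer anomaly = 19.05 + 5.66 = 24.71 mGal

24.7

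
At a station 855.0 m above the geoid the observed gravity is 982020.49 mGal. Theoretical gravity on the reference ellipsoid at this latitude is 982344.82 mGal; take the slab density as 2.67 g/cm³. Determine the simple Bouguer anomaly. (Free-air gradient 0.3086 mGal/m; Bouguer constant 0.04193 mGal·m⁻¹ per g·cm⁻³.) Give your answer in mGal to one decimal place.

Free-air correction = 0.3086 × 855.0 = 263.85 mGal
Free-air anomaly = 982020.49 − 982344.82 + (263.85) = -60.48 mGal
Bouguer slab correction = 0.04193 × 2.67 × 855.0 = 95.72 mGal
Simple Bouguer anomaly = -60.48 − (95.72) = -156.20 mGal

-156.2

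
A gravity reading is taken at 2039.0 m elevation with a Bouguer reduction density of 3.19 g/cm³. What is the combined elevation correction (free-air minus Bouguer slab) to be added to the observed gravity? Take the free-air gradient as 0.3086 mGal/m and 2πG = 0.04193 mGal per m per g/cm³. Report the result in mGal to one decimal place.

356.5

Combined gradient = 0.3086 − 0.04193 × 3.19 = 0.1748433 mGal/m
Combined elevation correction = 0.1748433 × 2039.0 = 356.5 mGal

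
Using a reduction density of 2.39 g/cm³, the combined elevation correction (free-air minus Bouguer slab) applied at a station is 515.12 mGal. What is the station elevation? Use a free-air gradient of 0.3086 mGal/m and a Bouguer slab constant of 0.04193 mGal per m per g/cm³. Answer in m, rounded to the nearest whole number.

2472

Combined gradient = 0.3086 − 0.04193 × 2.39 = 0.2083873 mGal/m
h = 515.12 / 0.2083873 = 2471.94 m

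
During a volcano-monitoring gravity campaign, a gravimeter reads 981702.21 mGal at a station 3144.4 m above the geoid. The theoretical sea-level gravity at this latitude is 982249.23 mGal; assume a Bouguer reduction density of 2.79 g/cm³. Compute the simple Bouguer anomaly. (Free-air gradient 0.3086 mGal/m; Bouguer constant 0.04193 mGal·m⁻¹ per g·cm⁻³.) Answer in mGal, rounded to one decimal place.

55.5

Free-air correction = 0.3086 × 3144.4 = 970.36 mGal
Free-air anomaly = 981702.21 − 982249.23 + (970.36) = 423.34 mGal
Bouguer slab correction = 0.04193 × 2.79 × 3144.4 = 367.85 mGal
Simple Bouguer anomaly = 423.34 − (367.85) = 55.49 mGal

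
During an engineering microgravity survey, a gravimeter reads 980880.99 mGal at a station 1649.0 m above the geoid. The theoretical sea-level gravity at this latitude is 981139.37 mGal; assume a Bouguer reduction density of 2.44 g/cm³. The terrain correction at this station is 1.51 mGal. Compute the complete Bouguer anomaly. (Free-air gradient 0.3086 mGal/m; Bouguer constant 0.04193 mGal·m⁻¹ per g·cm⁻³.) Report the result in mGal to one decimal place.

83.3

Free-air correction = 0.3086 × 1649.0 = 508.88 mGal
Free-air anomaly = 980880.99 − 981139.37 + (508.88) = 250.50 mGal
Bouguer slab correction = 0.04193 × 2.44 × 1649.0 = 168.71 mGal
Simple Bouguer anomaly = 250.50 − (168.71) = 81.79 mGal
Complete Bouguer anomaly = 81.79 + 1.51 = 83.30 mGal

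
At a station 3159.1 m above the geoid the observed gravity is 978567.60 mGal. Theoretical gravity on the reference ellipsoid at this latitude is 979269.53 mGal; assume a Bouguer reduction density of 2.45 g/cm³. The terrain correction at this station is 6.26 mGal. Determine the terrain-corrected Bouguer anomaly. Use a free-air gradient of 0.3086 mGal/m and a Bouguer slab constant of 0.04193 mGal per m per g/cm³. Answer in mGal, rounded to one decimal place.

-45.3

Free-air correction = 0.3086 × 3159.1 = 974.90 mGal
Free-air anomaly = 978567.60 − 979269.53 + (974.90) = 272.97 mGal
Bouguer slab correction = 0.04193 × 2.45 × 3159.1 = 324.53 mGal
Simple Bouguer anomaly = 272.97 − (324.53) = -51.56 mGal
Complete Bouguer anomaly = -51.56 + 6.26 = -45.30 mGal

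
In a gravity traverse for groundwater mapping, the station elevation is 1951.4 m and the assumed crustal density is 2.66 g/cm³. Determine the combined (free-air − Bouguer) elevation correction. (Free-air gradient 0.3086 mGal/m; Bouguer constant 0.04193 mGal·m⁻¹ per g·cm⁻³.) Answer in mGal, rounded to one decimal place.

384.6

Combined gradient = 0.3086 − 0.04193 × 2.66 = 0.1970662 mGal/m
Combined elevation correction = 0.1970662 × 1951.4 = 384.6 mGal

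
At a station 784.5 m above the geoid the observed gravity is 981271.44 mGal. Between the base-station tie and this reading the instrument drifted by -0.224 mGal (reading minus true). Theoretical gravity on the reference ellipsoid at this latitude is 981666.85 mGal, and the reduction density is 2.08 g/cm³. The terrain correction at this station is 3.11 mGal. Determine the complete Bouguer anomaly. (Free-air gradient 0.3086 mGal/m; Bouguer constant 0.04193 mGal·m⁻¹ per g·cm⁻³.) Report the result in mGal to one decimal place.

Drift-corrected reading = 981271.44 − (-0.224) = 981271.664 mGal
Free-air correction = 0.3086 × 784.5 = 242.10 mGal
Free-air anomaly = 981271.664 − 981666.85 + (242.10) = -153.086 mGal
Bouguer slab correction = 0.04193 × 2.08 × 784.5 = 68.42 mGal
Simple Bouguer anomaly = -153.086 − (68.42) = -221.506 mGal
Complete Bouguer anomaly = -221.506 + 3.11 = -218.396 mGal

-218.4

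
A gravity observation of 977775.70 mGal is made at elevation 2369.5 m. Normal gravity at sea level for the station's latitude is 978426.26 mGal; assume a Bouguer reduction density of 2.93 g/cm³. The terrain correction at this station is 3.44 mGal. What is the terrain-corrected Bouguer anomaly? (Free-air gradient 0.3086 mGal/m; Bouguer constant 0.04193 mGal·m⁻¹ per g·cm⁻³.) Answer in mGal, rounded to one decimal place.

-207.0

Free-air correction = 0.3086 × 2369.5 = 731.23 mGal
Free-air anomaly = 977775.70 − 978426.26 + (731.23) = 80.67 mGal
Bouguer slab correction = 0.04193 × 2.93 × 2369.5 = 291.10 mGal
Simple Bouguer anomaly = 80.67 − (291.10) = -210.43 mGal
Complete Bouguer anomaly = -210.43 + 3.44 = -206.99 mGal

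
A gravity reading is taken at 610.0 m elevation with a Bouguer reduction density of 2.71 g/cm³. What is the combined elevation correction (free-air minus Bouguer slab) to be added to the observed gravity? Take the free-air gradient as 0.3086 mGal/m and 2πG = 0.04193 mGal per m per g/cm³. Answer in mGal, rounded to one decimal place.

118.9

Combined gradient = 0.3086 − 0.04193 × 2.71 = 0.1949697 mGal/m
Combined elevation correction = 0.1949697 × 610.0 = 118.9 mGal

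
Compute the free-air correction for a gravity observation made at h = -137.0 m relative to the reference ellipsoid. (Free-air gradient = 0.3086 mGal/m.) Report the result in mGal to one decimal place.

Free-air correction = 0.3086 × -137.0 = -42.3 mGal

-42.3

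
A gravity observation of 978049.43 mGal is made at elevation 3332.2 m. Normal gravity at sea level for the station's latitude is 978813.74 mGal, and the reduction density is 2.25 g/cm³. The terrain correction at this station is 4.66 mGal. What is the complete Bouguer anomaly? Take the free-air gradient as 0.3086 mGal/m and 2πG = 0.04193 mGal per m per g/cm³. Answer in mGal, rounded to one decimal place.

Free-air correction = 0.3086 × 3332.2 = 1028.32 mGal
Free-air anomaly = 978049.43 − 978813.74 + (1028.32) = 264.01 mGal
Bouguer slab correction = 0.04193 × 2.25 × 3332.2 = 314.37 mGal
Simple Bouguer anomaly = 264.01 − (314.37) = -50.36 mGal
Complete Bouguer anomaly = -50.36 + 4.66 = -45.70 mGal

-45.7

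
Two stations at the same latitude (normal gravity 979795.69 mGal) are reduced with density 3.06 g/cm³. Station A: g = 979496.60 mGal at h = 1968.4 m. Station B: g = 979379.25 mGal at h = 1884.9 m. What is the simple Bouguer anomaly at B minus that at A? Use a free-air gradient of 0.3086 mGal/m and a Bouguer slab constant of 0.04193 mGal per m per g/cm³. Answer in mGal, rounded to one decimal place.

Δg_SB(A) = 979496.60 − 979795.69 + 0.3086×1968.4 − 0.04193×3.06×1968.4 = 55.80 mGal
Δg_SB(B) = 979379.25 − 979795.69 + 0.3086×1884.9 − 0.04193×3.06×1884.9 = -76.60 mGal
Difference = -76.60 − (55.80) = -132.40 mGal

-132.4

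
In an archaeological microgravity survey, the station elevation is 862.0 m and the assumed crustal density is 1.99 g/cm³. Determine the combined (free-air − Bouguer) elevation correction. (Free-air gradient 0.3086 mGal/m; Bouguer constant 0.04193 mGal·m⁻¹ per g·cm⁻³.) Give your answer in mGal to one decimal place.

Combined gradient = 0.3086 − 0.04193 × 1.99 = 0.2251593 mGal/m
Combined elevation correction = 0.2251593 × 862.0 = 194.1 mGal

194.1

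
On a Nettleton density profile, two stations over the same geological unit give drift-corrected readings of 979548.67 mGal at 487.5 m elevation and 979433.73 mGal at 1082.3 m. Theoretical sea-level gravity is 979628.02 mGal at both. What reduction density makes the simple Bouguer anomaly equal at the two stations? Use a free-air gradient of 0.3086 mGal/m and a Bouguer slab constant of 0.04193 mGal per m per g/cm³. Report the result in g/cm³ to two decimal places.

Δg_obs = 979433.73 − 979548.67 = -114.94 mGal over Δh = 1082.3 − 487.5 = 594.8 m
Equal Bouguer anomalies ⇒ Δg_obs + (0.3086 − 0.04193ρ)·Δh = 0
0.3086 − 0.04193ρ = −Δg_obs/Δh = 0.19324
ρ = (0.3086 − 0.19324) / 0.04193 = 2.75 g/cm³

2.75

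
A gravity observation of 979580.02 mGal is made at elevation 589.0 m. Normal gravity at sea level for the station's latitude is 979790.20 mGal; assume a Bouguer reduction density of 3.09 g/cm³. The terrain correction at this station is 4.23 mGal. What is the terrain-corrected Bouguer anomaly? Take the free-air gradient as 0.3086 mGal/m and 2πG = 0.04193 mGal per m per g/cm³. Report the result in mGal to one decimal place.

Free-air correction = 0.3086 × 589.0 = 181.77 mGal
Free-air anomaly = 979580.02 − 979790.20 + (181.77) = -28.41 mGal
Bouguer slab correction = 0.04193 × 3.09 × 589.0 = 76.31 mGal
Simple Bouguer anomaly = -28.41 − (76.31) = -104.72 mGal
Complete Bouguer anomaly = -104.72 + 4.23 = -100.49 mGal

-100.5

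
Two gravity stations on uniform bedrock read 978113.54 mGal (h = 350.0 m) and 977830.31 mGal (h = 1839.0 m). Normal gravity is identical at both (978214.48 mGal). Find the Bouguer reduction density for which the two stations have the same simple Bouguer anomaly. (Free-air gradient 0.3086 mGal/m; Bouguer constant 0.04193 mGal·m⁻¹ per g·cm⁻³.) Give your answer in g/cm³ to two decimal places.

2.82

Δg_obs = 977830.31 − 978113.54 = -283.23 mGal over Δh = 1839.0 − 350.0 = 1489.0 m
Equal Bouguer anomalies ⇒ Δg_obs + (0.3086 − 0.04193ρ)·Δh = 0
0.3086 − 0.04193ρ = −Δg_obs/Δh = 0.19021
ρ = (0.3086 − 0.19021) / 0.04193 = 2.82 g/cm³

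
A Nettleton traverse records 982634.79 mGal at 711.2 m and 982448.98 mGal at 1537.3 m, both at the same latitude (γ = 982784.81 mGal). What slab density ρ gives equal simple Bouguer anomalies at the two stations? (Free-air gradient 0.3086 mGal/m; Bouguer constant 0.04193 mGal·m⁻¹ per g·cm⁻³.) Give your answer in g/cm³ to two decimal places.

2.00

Δg_obs = 982448.98 − 982634.79 = -185.81 mGal over Δh = 1537.3 − 711.2 = 826.1 m
Equal Bouguer anomalies ⇒ Δg_obs + (0.3086 − 0.04193ρ)·Δh = 0
0.3086 − 0.04193ρ = −Δg_obs/Δh = 0.22492
ρ = (0.3086 − 0.22492) / 0.04193 = 2.00 g/cm³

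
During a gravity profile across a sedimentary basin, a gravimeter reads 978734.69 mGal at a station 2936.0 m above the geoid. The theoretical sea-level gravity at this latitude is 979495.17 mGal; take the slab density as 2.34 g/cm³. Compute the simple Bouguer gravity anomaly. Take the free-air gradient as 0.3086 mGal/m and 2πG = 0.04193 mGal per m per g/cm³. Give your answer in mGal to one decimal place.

-142.5

Free-air correction = 0.3086 × 2936.0 = 906.05 mGal
Free-air anomaly = 978734.69 − 979495.17 + (906.05) = 145.57 mGal
Bouguer slab correction = 0.04193 × 2.34 × 2936.0 = 288.07 mGal
Simple Bouguer anomaly = 145.57 − (288.07) = -142.50 mGal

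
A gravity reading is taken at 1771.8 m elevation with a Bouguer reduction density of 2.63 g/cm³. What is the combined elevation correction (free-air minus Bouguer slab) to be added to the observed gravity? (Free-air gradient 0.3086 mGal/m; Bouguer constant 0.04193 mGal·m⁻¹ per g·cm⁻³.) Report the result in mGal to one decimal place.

Combined gradient = 0.3086 − 0.04193 × 2.63 = 0.1983241 mGal/m
Combined elevation correction = 0.1983241 × 1771.8 = 351.4 mGal

351.4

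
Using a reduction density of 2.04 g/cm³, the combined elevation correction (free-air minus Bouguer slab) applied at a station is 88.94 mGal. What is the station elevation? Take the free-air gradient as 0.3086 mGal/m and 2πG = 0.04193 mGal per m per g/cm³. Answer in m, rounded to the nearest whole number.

399

Combined gradient = 0.3086 − 0.04193 × 2.04 = 0.2230628 mGal/m
h = 88.94 / 0.2230628 = 398.72 m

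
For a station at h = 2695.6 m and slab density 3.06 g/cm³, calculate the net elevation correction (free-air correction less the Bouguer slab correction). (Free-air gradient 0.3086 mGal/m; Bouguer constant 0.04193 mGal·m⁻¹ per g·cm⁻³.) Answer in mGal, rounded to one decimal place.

486.0

Combined gradient = 0.3086 − 0.04193 × 3.06 = 0.1802942 mGal/m
Combined elevation correction = 0.1802942 × 2695.6 = 486.0 mGal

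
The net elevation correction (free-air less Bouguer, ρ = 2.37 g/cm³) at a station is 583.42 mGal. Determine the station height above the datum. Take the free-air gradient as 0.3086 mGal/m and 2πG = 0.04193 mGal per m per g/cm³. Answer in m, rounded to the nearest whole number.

Combined gradient = 0.3086 − 0.04193 × 2.37 = 0.2092259 mGal/m
h = 583.42 / 0.2092259 = 2788.47 m

2788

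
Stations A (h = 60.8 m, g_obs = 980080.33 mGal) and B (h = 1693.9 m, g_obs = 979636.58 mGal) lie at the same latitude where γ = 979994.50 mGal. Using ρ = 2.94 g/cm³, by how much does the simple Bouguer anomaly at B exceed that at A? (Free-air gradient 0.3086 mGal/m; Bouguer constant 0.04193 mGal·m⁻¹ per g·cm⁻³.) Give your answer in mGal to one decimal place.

Δg_SB(A) = 980080.33 − 979994.50 + 0.3086×60.8 − 0.04193×2.94×60.8 = 97.10 mGal
Δg_SB(B) = 979636.58 − 979994.50 + 0.3086×1693.9 − 0.04193×2.94×1693.9 = -44.00 mGal
Difference = -44.00 − (97.10) = -141.10 mGal

-141.1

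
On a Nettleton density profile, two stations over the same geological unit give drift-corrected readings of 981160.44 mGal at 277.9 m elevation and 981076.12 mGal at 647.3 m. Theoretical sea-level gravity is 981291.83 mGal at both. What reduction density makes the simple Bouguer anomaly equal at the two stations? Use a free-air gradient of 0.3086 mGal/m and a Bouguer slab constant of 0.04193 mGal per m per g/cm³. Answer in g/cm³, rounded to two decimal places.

Δg_obs = 981076.12 − 981160.44 = -84.32 mGal over Δh = 647.3 − 277.9 = 369.4 m
Equal Bouguer anomalies ⇒ Δg_obs + (0.3086 − 0.04193ρ)·Δh = 0
0.3086 − 0.04193ρ = −Δg_obs/Δh = 0.22826
ρ = (0.3086 − 0.22826) / 0.04193 = 1.92 g/cm³

1.92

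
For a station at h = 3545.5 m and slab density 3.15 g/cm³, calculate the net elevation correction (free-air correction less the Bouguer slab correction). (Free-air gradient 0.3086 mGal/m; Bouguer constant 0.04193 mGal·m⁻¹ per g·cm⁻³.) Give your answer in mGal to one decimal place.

625.9

Combined gradient = 0.3086 − 0.04193 × 3.15 = 0.1765205 mGal/m
Combined elevation correction = 0.1765205 × 3545.5 = 625.9 mGal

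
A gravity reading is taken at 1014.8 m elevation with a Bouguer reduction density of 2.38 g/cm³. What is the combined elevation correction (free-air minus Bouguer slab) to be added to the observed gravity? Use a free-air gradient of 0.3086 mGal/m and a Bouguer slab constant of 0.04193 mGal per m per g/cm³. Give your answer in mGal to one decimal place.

211.9

Combined gradient = 0.3086 − 0.04193 × 2.38 = 0.2088066 mGal/m
Combined elevation correction = 0.2088066 × 1014.8 = 211.9 mGal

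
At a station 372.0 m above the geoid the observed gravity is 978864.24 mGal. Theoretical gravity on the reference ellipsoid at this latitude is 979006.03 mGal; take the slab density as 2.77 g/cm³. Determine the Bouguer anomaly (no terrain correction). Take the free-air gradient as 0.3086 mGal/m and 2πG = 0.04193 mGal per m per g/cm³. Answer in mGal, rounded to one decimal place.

Free-air correction = 0.3086 × 372.0 = 114.80 mGal
Free-air anomaly = 978864.24 − 979006.03 + (114.80) = -26.99 mGal
Bouguer slab correction = 0.04193 × 2.77 × 372.0 = 43.21 mGal
Simple Bouguer anomaly = -26.99 − (43.21) = -70.20 mGal

-70.2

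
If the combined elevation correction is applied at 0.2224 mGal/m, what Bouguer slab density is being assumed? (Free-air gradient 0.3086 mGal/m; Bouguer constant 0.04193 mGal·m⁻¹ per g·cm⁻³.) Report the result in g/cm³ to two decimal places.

2.06

0.2224 = 0.3086 − 0.04193 × ρ
ρ = (0.3086 − 0.2224) / 0.04193 = 2.06 g/cm³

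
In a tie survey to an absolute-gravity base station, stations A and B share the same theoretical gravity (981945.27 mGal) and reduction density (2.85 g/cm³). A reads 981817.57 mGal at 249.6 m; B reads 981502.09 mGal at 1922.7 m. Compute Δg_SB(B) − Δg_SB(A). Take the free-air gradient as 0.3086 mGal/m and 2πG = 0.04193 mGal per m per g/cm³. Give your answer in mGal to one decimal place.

0.9

Δg_SB(A) = 981817.57 − 981945.27 + 0.3086×249.6 − 0.04193×2.85×249.6 = -80.50 mGal
Δg_SB(B) = 981502.09 − 981945.27 + 0.3086×1922.7 − 0.04193×2.85×1922.7 = -79.60 mGal
Difference = -79.60 − (-80.50) = 0.90 mGal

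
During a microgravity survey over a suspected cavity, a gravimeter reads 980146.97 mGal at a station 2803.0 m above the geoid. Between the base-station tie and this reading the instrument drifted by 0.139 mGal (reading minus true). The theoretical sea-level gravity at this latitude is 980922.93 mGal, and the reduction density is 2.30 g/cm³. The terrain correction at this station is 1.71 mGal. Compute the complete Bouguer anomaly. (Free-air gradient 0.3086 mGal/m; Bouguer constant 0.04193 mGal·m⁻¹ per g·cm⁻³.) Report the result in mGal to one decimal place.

-179.7

Drift-corrected reading = 980146.97 − (0.139) = 980146.831 mGal
Free-air correction = 0.3086 × 2803.0 = 865.01 mGal
Free-air anomaly = 980146.831 − 980922.93 + (865.01) = 88.911 mGal
Bouguer slab correction = 0.04193 × 2.30 × 2803.0 = 270.32 mGal
Simple Bouguer anomaly = 88.911 − (270.32) = -181.409 mGal
Complete Bouguer anomaly = -181.409 + 1.71 = -179.699 mGal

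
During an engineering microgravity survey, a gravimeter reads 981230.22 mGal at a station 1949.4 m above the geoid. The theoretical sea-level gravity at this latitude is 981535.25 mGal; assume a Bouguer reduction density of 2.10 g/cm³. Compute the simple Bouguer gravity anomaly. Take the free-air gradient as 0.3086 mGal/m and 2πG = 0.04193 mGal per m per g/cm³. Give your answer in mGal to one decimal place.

Free-air correction = 0.3086 × 1949.4 = 601.58 mGal
Free-air anomaly = 981230.22 − 981535.25 + (601.58) = 296.55 mGal
Bouguer slab correction = 0.04193 × 2.10 × 1949.4 = 171.65 mGal
Simple Bouguer anomaly = 296.55 − (171.65) = 124.90 mGal

124.9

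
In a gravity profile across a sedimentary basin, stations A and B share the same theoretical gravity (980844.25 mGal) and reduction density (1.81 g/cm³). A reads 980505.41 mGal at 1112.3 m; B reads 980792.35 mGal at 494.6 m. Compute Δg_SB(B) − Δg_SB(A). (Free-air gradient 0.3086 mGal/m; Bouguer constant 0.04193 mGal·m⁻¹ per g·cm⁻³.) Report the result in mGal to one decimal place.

143.2

Δg_SB(A) = 980505.41 − 980844.25 + 0.3086×1112.3 − 0.04193×1.81×1112.3 = -80.00 mGal
Δg_SB(B) = 980792.35 − 980844.25 + 0.3086×494.6 − 0.04193×1.81×494.6 = 63.20 mGal
Difference = 63.20 − (-80.00) = 143.20 mGal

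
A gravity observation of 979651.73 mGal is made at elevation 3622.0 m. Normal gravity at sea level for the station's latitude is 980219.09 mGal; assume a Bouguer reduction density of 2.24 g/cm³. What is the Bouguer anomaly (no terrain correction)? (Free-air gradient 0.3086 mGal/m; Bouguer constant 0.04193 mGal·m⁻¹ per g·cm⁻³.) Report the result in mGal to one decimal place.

210.2

Free-air correction = 0.3086 × 3622.0 = 1117.75 mGal
Free-air anomaly = 979651.73 − 980219.09 + (1117.75) = 550.39 mGal
Bouguer slab correction = 0.04193 × 2.24 × 3622.0 = 340.19 mGal
Simple Bouguer anomaly = 550.39 − (340.19) = 210.20 mGal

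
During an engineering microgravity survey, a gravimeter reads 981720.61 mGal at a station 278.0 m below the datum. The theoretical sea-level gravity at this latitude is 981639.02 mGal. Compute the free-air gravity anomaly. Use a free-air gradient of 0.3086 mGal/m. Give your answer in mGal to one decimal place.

Free-air correction = 0.3086 × -278.0 = -85.79 mGal
Free-air anomaly = 981720.61 − 981639.02 + (-85.79) = -4.20 mGal

-4.2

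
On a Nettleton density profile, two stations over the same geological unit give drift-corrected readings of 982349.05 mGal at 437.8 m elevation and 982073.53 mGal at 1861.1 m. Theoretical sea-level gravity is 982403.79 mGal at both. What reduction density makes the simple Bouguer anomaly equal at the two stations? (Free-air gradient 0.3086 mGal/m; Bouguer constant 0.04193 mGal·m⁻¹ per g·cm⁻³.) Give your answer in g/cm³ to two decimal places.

2.74

Δg_obs = 982073.53 − 982349.05 = -275.52 mGal over Δh = 1861.1 − 437.8 = 1423.3 m
Equal Bouguer anomalies ⇒ Δg_obs + (0.3086 − 0.04193ρ)·Δh = 0
0.3086 − 0.04193ρ = −Δg_obs/Δh = 0.19358
ρ = (0.3086 − 0.19358) / 0.04193 = 2.74 g/cm³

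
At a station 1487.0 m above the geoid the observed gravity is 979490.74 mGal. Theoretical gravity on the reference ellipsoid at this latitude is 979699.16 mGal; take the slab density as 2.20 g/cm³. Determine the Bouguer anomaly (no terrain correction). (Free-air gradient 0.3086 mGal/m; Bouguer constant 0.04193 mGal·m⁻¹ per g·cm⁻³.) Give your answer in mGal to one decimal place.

Free-air correction = 0.3086 × 1487.0 = 458.89 mGal
Free-air anomaly = 979490.74 − 979699.16 + (458.89) = 250.47 mGal
Bouguer slab correction = 0.04193 × 2.20 × 1487.0 = 137.17 mGal
Simple Bouguer anomaly = 250.47 − (137.17) = 113.30 mGal

113.3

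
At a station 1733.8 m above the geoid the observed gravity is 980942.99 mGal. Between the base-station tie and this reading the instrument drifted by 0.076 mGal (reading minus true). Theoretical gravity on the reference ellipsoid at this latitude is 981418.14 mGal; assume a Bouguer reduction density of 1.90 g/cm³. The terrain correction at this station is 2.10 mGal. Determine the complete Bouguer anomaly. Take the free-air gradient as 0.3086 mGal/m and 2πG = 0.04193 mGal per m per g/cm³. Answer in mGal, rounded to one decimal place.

Drift-corrected reading = 980942.99 − (0.076) = 980942.914 mGal
Free-air correction = 0.3086 × 1733.8 = 535.05 mGal
Free-air anomaly = 980942.914 − 981418.14 + (535.05) = 59.824 mGal
Bouguer slab correction = 0.04193 × 1.90 × 1733.8 = 138.13 mGal
Simple Bouguer anomaly = 59.824 − (138.13) = -78.306 mGal
Complete Bouguer anomaly = -78.306 + 2.10 = -76.206 mGal

-76.2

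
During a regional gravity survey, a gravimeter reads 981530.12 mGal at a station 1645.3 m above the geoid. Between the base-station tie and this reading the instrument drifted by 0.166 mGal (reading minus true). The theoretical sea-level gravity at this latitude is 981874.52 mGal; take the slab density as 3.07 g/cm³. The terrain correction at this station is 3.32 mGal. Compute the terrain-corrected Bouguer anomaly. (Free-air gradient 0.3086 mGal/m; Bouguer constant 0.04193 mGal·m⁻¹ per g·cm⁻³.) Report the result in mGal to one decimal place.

Drift-corrected reading = 981530.12 − (0.166) = 981529.954 mGal
Free-air correction = 0.3086 × 1645.3 = 507.74 mGal
Free-air anomaly = 981529.954 − 981874.52 + (507.74) = 163.174 mGal
Bouguer slab correction = 0.04193 × 3.07 × 1645.3 = 211.79 mGal
Simple Bouguer anomaly = 163.174 − (211.79) = -48.616 mGal
Complete Bouguer anomaly = -48.616 + 3.32 = -45.296 mGal

-45.3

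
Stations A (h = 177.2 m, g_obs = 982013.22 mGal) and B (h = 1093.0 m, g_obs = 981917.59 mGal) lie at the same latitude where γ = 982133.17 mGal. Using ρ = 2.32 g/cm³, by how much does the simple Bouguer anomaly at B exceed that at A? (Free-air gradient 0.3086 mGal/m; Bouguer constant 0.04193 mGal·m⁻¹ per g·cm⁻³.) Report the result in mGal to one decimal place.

Δg_SB(A) = 982013.22 − 982133.17 + 0.3086×177.2 − 0.04193×2.32×177.2 = -82.50 mGal
Δg_SB(B) = 981917.59 − 982133.17 + 0.3086×1093.0 − 0.04193×2.32×1093.0 = 15.40 mGal
Difference = 15.40 − (-82.50) = 97.90 mGal

97.9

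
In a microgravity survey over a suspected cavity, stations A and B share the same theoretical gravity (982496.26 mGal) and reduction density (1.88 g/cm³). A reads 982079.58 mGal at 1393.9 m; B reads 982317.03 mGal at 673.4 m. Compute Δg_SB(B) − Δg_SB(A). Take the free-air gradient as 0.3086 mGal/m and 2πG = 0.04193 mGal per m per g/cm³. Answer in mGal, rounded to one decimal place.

71.9

Δg_SB(A) = 982079.58 − 982496.26 + 0.3086×1393.9 − 0.04193×1.88×1393.9 = -96.40 mGal
Δg_SB(B) = 982317.03 − 982496.26 + 0.3086×673.4 − 0.04193×1.88×673.4 = -24.50 mGal
Difference = -24.50 − (-96.40) = 71.90 mGal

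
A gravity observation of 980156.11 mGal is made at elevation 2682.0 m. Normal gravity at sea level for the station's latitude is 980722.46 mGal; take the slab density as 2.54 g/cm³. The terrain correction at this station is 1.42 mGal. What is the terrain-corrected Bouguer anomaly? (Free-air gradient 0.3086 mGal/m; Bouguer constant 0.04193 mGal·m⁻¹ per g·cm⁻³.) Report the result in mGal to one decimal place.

-22.9

Free-air correction = 0.3086 × 2682.0 = 827.67 mGal
Free-air anomaly = 980156.11 − 980722.46 + (827.67) = 261.32 mGal
Bouguer slab correction = 0.04193 × 2.54 × 2682.0 = 285.64 mGal
Simple Bouguer anomaly = 261.32 − (285.64) = -24.32 mGal
Complete Bouguer anomaly = -24.32 + 1.42 = -22.90 mGal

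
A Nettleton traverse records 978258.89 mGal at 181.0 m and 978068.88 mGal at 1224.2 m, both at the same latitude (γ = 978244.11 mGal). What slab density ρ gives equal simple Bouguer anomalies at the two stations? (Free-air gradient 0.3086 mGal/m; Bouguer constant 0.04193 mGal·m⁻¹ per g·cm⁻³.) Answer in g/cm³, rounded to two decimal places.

Δg_obs = 978068.88 − 978258.89 = -190.01 mGal over Δh = 1224.2 − 181.0 = 1043.2 m
Equal Bouguer anomalies ⇒ Δg_obs + (0.3086 − 0.04193ρ)·Δh = 0
0.3086 − 0.04193ρ = −Δg_obs/Δh = 0.18214
ρ = (0.3086 − 0.18214) / 0.04193 = 3.02 g/cm³

3.02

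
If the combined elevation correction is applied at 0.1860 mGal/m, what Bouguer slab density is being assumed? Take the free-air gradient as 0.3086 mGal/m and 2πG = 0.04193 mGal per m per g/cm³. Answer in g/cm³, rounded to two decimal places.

0.1860 = 0.3086 − 0.04193 × ρ
ρ = (0.3086 − 0.1860) / 0.04193 = 2.92 g/cm³

2.92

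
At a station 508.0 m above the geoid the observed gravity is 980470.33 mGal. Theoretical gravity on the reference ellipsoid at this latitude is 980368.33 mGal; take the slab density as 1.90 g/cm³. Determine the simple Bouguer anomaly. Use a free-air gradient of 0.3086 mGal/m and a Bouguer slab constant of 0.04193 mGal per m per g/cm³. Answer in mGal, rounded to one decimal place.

218.3

Free-air correction = 0.3086 × 508.0 = 156.77 mGal
Free-air anomaly = 980470.33 − 980368.33 + (156.77) = 258.77 mGal
Bouguer slab correction = 0.04193 × 1.90 × 508.0 = 40.47 mGal
Simple Bouguer anomaly = 258.77 − (40.47) = 218.30 mGal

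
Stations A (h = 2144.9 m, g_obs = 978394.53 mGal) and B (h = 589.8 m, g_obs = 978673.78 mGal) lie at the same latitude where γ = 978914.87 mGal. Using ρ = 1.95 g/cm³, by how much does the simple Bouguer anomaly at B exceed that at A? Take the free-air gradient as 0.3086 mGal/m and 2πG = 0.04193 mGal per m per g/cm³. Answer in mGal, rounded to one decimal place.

Δg_SB(A) = 978394.53 − 978914.87 + 0.3086×2144.9 − 0.04193×1.95×2144.9 = -33.80 mGal
Δg_SB(B) = 978673.78 − 978914.87 + 0.3086×589.8 − 0.04193×1.95×589.8 = -107.30 mGal
Difference = -107.30 − (-33.80) = -73.50 mGal

-73.5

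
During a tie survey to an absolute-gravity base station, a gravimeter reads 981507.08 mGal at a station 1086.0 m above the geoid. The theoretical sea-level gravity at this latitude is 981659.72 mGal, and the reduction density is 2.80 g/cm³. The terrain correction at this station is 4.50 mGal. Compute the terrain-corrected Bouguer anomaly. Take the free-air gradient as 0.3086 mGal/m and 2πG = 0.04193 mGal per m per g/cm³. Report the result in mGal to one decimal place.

59.5

Free-air correction = 0.3086 × 1086.0 = 335.14 mGal
Free-air anomaly = 981507.08 − 981659.72 + (335.14) = 182.50 mGal
Bouguer slab correction = 0.04193 × 2.80 × 1086.0 = 127.50 mGal
Simple Bouguer anomaly = 182.50 − (127.50) = 55.00 mGal
Complete Bouguer anomaly = 55.00 + 4.50 = 59.50 mGal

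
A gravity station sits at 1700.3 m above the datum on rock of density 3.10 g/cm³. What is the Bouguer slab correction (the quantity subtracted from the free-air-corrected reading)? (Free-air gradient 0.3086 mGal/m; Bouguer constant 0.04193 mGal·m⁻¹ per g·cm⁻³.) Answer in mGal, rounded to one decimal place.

Bouguer slab correction = 0.04193 × 3.10 × 1700.3 = 221.0 mGal

221.0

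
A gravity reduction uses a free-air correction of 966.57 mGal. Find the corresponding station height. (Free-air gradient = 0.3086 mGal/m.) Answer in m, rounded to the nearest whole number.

h = 966.57 / 0.3086 = 3132.11 m

3132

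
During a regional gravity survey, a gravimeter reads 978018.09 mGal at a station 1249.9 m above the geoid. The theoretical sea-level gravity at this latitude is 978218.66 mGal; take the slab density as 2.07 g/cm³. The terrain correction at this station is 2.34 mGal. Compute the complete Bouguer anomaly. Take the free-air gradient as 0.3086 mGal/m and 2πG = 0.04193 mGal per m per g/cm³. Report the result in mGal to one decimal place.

Free-air correction = 0.3086 × 1249.9 = 385.72 mGal
Free-air anomaly = 978018.09 − 978218.66 + (385.72) = 185.15 mGal
Bouguer slab correction = 0.04193 × 2.07 × 1249.9 = 108.49 mGal
Simple Bouguer anomaly = 185.15 − (108.49) = 76.66 mGal
Complete Bouguer anomaly = 76.66 + 2.34 = 79.00 mGal

79.0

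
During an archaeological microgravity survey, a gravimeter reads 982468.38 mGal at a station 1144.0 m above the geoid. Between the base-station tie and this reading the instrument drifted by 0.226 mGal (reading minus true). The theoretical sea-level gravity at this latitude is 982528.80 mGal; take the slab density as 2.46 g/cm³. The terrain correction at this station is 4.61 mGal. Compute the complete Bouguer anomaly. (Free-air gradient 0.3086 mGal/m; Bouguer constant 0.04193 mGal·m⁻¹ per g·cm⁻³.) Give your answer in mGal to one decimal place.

179.0

Drift-corrected reading = 982468.38 − (0.226) = 982468.154 mGal
Free-air correction = 0.3086 × 1144.0 = 353.04 mGal
Free-air anomaly = 982468.154 − 982528.80 + (353.04) = 292.394 mGal
Bouguer slab correction = 0.04193 × 2.46 × 1144.0 = 118.00 mGal
Simple Bouguer anomaly = 292.394 − (118.00) = 174.394 mGal
Complete Bouguer anomaly = 174.394 + 4.61 = 179.004 mGal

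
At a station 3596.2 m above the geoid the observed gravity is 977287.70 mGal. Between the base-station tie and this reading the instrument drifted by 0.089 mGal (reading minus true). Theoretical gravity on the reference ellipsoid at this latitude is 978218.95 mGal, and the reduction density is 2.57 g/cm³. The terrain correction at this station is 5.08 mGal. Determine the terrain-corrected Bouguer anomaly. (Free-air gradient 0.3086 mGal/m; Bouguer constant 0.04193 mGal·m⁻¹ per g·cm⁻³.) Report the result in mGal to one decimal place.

Drift-corrected reading = 977287.70 − (0.089) = 977287.611 mGal
Free-air correction = 0.3086 × 3596.2 = 1109.79 mGal
Free-air anomaly = 977287.611 − 978218.95 + (1109.79) = 178.451 mGal
Bouguer slab correction = 0.04193 × 2.57 × 3596.2 = 387.53 mGal
Simple Bouguer anomaly = 178.451 − (387.53) = -209.079 mGal
Complete Bouguer anomaly = -209.079 + 5.08 = -203.999 mGal

-204.0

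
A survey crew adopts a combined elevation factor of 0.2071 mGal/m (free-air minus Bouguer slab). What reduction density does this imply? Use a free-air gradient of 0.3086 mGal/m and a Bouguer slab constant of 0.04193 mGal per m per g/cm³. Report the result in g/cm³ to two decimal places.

0.2071 = 0.3086 − 0.04193 × ρ
ρ = (0.3086 − 0.2071) / 0.04193 = 2.42 g/cm³

2.42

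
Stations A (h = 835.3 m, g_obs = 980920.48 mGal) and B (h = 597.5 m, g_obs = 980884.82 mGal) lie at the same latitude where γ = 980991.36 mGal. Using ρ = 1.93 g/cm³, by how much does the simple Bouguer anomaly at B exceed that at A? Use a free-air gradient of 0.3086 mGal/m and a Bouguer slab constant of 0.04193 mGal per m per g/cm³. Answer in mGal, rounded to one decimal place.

Δg_SB(A) = 980920.48 − 980991.36 + 0.3086×835.3 − 0.04193×1.93×835.3 = 119.30 mGal
Δg_SB(B) = 980884.82 − 980991.36 + 0.3086×597.5 − 0.04193×1.93×597.5 = 29.50 mGal
Difference = 29.50 − (119.30) = -89.80 mGal

-89.8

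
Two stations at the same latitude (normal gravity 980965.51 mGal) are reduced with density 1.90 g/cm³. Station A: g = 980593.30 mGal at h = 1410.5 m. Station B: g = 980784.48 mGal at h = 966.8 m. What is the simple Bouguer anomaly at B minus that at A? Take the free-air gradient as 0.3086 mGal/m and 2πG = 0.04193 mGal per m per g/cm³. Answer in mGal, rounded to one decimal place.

Δg_SB(A) = 980593.30 − 980965.51 + 0.3086×1410.5 − 0.04193×1.90×1410.5 = -49.30 mGal
Δg_SB(B) = 980784.48 − 980965.51 + 0.3086×966.8 − 0.04193×1.90×966.8 = 40.30 mGal
Difference = 40.30 − (-49.30) = 89.60 mGal

89.6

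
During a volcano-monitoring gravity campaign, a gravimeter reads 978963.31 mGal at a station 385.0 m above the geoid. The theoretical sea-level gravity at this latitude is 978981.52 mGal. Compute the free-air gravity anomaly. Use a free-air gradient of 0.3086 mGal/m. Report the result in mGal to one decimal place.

Free-air correction = 0.3086 × 385.0 = 118.81 mGal
Free-air anomaly = 978963.31 − 978981.52 + (118.81) = 100.60 mGal

100.6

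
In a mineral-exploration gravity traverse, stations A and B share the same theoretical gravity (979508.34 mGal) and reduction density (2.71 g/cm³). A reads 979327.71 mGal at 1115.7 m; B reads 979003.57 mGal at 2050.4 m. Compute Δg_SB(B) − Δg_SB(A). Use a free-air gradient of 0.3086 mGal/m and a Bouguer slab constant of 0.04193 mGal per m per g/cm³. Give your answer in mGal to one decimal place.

Δg_SB(A) = 979327.71 − 979508.34 + 0.3086×1115.7 − 0.04193×2.71×1115.7 = 36.90 mGal
Δg_SB(B) = 979003.57 − 979508.34 + 0.3086×2050.4 − 0.04193×2.71×2050.4 = -105.00 mGal
Difference = -105.00 − (36.90) = -141.90 mGal

-141.9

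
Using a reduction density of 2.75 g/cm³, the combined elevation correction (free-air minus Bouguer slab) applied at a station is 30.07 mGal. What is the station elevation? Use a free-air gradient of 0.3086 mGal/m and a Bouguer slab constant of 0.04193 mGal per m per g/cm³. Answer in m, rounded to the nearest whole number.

156

Combined gradient = 0.3086 − 0.04193 × 2.75 = 0.1932925 mGal/m
h = 30.07 / 0.1932925 = 155.57 m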